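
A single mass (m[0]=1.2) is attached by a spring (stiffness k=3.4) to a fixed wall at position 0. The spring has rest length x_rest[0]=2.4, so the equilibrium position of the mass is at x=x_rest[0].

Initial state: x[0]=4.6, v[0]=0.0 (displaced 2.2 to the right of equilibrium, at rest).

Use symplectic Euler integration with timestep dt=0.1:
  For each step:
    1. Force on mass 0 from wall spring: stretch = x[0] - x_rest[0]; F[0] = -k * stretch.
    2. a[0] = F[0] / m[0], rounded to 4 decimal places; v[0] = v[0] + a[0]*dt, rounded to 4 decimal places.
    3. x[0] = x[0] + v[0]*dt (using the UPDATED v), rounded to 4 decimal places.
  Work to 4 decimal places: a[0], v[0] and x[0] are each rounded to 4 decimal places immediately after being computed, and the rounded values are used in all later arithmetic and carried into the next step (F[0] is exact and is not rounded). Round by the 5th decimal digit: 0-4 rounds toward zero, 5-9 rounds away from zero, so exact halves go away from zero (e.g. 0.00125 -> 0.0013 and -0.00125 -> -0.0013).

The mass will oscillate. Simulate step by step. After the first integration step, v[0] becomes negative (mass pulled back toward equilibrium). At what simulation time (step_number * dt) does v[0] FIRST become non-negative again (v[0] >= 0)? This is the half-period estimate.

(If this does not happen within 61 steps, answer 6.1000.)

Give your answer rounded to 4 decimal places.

Answer: 1.9000

Derivation:
Step 0: x=[4.6000] v=[0.0000]
Step 1: x=[4.5377] v=[-0.6233]
Step 2: x=[4.4148] v=[-1.2290]
Step 3: x=[4.2348] v=[-1.7999]
Step 4: x=[4.0028] v=[-2.3198]
Step 5: x=[3.7254] v=[-2.7739]
Step 6: x=[3.4105] v=[-3.1494]
Step 7: x=[3.0669] v=[-3.4357]
Step 8: x=[2.7044] v=[-3.6247]
Step 9: x=[2.3333] v=[-3.7110]
Step 10: x=[1.9641] v=[-3.6921]
Step 11: x=[1.6072] v=[-3.5686]
Step 12: x=[1.2728] v=[-3.3440]
Step 13: x=[0.9703] v=[-3.0246]
Step 14: x=[0.7084] v=[-2.6195]
Step 15: x=[0.4944] v=[-2.1402]
Step 16: x=[0.3344] v=[-1.6003]
Step 17: x=[0.2329] v=[-1.0151]
Step 18: x=[0.1928] v=[-0.4011]
Step 19: x=[0.2152] v=[0.2243]
First v>=0 after going negative at step 19, time=1.9000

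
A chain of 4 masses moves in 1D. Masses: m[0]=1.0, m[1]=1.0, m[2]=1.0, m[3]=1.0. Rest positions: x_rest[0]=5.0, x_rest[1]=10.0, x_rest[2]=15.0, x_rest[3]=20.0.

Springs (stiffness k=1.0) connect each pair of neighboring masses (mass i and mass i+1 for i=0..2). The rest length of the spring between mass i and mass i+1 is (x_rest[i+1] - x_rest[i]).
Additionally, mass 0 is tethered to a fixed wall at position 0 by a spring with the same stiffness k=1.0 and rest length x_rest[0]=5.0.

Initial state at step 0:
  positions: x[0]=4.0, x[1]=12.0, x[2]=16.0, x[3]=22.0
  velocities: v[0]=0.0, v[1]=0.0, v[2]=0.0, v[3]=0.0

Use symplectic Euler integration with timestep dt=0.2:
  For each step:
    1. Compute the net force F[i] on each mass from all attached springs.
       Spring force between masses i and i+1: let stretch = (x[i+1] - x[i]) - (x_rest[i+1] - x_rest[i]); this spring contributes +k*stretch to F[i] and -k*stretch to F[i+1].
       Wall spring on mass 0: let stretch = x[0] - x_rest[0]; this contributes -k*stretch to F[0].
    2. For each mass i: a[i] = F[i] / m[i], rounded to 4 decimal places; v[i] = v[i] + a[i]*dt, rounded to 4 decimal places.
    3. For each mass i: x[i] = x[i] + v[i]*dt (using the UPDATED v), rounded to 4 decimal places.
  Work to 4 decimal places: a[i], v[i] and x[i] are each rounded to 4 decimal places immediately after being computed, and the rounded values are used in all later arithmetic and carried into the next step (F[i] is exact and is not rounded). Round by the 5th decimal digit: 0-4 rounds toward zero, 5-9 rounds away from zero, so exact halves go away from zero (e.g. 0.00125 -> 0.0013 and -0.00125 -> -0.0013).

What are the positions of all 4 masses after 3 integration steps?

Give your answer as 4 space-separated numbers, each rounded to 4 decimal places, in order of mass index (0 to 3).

Answer: 4.8664 11.1489 16.4102 21.7832

Derivation:
Step 0: x=[4.0000 12.0000 16.0000 22.0000] v=[0.0000 0.0000 0.0000 0.0000]
Step 1: x=[4.1600 11.8400 16.0800 21.9600] v=[0.8000 -0.8000 0.4000 -0.2000]
Step 2: x=[4.4608 11.5424 16.2256 21.8848] v=[1.5040 -1.4880 0.7280 -0.3760]
Step 3: x=[4.8664 11.1489 16.4102 21.7832] v=[2.0282 -1.9677 0.9232 -0.5078]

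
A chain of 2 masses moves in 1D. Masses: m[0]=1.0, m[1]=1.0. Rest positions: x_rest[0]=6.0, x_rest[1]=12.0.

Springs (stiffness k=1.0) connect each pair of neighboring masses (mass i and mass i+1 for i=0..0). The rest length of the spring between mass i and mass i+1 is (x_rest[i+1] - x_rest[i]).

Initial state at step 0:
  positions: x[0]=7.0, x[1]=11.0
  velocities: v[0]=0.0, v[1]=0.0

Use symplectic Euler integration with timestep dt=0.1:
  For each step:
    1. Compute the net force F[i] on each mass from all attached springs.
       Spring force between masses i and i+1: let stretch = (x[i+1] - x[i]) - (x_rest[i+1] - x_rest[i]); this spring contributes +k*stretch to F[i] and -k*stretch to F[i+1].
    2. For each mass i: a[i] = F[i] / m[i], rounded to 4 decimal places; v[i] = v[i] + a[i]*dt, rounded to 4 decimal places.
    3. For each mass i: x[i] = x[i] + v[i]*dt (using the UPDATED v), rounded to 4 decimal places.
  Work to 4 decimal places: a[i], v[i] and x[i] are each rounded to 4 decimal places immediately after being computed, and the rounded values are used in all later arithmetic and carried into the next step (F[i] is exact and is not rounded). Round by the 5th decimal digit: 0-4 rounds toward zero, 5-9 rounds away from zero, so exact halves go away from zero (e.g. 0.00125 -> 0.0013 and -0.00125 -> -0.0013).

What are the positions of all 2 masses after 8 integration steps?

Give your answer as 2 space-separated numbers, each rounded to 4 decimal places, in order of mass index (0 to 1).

Step 0: x=[7.0000 11.0000] v=[0.0000 0.0000]
Step 1: x=[6.9800 11.0200] v=[-0.2000 0.2000]
Step 2: x=[6.9404 11.0596] v=[-0.3960 0.3960]
Step 3: x=[6.8820 11.1180] v=[-0.5841 0.5841]
Step 4: x=[6.8060 11.1941] v=[-0.7605 0.7605]
Step 5: x=[6.7138 11.2863] v=[-0.9217 0.9217]
Step 6: x=[6.6074 11.3928] v=[-1.0645 1.0645]
Step 7: x=[6.4888 11.5114] v=[-1.1860 1.1860]
Step 8: x=[6.3604 11.6398] v=[-1.2837 1.2837]

Answer: 6.3604 11.6398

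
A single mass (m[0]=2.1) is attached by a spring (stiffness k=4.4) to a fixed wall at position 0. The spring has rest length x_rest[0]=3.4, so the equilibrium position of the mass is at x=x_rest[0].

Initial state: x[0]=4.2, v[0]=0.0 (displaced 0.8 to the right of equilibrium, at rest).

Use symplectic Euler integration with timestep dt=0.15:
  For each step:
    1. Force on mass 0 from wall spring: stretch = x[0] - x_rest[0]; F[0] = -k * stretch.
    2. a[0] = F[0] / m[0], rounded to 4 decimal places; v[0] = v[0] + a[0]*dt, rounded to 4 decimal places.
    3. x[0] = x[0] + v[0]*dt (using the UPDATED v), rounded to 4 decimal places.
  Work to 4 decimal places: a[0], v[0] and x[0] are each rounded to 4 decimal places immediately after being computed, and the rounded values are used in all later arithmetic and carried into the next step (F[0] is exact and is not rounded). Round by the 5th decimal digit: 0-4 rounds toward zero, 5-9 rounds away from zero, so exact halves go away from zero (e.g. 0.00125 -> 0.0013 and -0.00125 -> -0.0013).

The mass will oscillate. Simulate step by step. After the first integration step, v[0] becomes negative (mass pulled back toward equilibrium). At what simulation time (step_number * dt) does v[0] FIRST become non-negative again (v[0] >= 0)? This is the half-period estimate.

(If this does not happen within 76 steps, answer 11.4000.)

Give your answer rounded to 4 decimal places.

Answer: 2.2500

Derivation:
Step 0: x=[4.2000] v=[0.0000]
Step 1: x=[4.1623] v=[-0.2514]
Step 2: x=[4.0887] v=[-0.4910]
Step 3: x=[3.9826] v=[-0.7075]
Step 4: x=[3.8490] v=[-0.8906]
Step 5: x=[3.6942] v=[-1.0317]
Step 6: x=[3.5256] v=[-1.1242]
Step 7: x=[3.3510] v=[-1.1637]
Step 8: x=[3.1788] v=[-1.1483]
Step 9: x=[3.0170] v=[-1.0788]
Step 10: x=[2.8732] v=[-0.9584]
Step 11: x=[2.7543] v=[-0.7928]
Step 12: x=[2.6658] v=[-0.5899]
Step 13: x=[2.6119] v=[-0.3592]
Step 14: x=[2.5952] v=[-0.1115]
Step 15: x=[2.6164] v=[0.1414]
First v>=0 after going negative at step 15, time=2.2500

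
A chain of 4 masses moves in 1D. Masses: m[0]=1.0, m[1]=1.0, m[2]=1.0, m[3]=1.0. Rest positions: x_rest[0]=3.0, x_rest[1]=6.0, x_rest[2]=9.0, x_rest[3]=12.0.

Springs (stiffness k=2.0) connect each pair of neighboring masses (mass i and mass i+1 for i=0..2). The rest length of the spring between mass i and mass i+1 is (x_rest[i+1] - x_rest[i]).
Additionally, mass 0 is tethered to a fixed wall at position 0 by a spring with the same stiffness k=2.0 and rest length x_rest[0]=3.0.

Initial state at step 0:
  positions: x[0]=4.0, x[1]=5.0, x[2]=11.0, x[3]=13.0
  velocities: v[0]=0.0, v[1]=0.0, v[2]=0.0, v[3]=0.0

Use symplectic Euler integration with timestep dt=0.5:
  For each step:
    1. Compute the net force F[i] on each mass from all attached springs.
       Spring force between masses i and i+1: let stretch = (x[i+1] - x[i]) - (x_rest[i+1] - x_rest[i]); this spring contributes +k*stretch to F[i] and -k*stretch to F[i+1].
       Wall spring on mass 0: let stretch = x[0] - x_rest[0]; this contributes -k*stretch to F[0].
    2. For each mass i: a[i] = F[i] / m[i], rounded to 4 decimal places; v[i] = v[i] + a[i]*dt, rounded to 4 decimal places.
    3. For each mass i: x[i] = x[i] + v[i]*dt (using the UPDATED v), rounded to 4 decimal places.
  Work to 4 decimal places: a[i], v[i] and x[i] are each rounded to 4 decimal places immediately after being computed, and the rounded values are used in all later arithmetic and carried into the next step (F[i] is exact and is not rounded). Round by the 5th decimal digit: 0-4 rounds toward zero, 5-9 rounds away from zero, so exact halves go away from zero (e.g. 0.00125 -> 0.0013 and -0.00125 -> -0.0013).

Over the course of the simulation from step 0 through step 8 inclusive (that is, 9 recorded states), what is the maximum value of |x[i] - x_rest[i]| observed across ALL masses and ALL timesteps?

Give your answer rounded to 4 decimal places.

Answer: 2.3866

Derivation:
Step 0: x=[4.0000 5.0000 11.0000 13.0000] v=[0.0000 0.0000 0.0000 0.0000]
Step 1: x=[2.5000 7.5000 9.0000 13.5000] v=[-3.0000 5.0000 -4.0000 1.0000]
Step 2: x=[2.2500 8.2500 8.5000 13.2500] v=[-0.5000 1.5000 -1.0000 -0.5000]
Step 3: x=[3.8750 6.1250 10.2500 12.1250] v=[3.2500 -4.2500 3.5000 -2.2500]
Step 4: x=[4.6875 4.9375 10.8750 11.5625] v=[1.6250 -2.3750 1.2500 -1.1250]
Step 5: x=[3.2813 6.5938 8.8750 12.1563] v=[-2.8125 3.3125 -4.0000 1.1875]
Step 6: x=[1.8907 7.7344 7.3751 12.6094] v=[-2.7813 2.2812 -2.9999 0.9062]
Step 7: x=[2.4766 5.7735 8.6720 11.9454] v=[1.1717 -3.9218 2.5937 -1.3281]
Step 8: x=[3.4726 3.6134 10.1563 11.1447] v=[1.9920 -4.3202 2.9686 -1.6015]
Max displacement = 2.3866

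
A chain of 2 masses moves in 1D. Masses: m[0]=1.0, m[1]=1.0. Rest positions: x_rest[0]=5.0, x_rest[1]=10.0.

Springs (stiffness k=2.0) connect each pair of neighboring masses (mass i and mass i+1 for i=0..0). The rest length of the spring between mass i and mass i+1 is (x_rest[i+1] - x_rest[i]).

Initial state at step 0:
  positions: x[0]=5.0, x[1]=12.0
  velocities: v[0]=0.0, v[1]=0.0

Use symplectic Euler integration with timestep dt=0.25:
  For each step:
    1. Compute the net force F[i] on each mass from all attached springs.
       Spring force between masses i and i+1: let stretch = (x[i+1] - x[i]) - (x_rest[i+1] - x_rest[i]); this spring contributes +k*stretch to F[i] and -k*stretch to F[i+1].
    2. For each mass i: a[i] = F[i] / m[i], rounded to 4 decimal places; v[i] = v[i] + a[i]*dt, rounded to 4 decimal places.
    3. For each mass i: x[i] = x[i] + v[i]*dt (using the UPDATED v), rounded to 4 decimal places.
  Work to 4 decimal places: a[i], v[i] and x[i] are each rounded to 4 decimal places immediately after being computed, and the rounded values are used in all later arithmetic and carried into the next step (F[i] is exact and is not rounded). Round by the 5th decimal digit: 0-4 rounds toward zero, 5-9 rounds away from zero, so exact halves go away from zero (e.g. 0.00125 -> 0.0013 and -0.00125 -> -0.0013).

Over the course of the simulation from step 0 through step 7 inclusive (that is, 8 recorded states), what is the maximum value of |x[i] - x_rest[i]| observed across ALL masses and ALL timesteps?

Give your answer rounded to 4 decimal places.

Step 0: x=[5.0000 12.0000] v=[0.0000 0.0000]
Step 1: x=[5.2500 11.7500] v=[1.0000 -1.0000]
Step 2: x=[5.6875 11.3125] v=[1.7500 -1.7500]
Step 3: x=[6.2031 10.7969] v=[2.0625 -2.0625]
Step 4: x=[6.6680 10.3321] v=[1.8594 -1.8594]
Step 5: x=[6.9659 10.0342] v=[1.1915 -1.1915]
Step 6: x=[7.0223 9.9778] v=[0.2257 -0.2257]
Step 7: x=[6.8232 10.1770] v=[-0.7966 0.7966]
Max displacement = 2.0223

Answer: 2.0223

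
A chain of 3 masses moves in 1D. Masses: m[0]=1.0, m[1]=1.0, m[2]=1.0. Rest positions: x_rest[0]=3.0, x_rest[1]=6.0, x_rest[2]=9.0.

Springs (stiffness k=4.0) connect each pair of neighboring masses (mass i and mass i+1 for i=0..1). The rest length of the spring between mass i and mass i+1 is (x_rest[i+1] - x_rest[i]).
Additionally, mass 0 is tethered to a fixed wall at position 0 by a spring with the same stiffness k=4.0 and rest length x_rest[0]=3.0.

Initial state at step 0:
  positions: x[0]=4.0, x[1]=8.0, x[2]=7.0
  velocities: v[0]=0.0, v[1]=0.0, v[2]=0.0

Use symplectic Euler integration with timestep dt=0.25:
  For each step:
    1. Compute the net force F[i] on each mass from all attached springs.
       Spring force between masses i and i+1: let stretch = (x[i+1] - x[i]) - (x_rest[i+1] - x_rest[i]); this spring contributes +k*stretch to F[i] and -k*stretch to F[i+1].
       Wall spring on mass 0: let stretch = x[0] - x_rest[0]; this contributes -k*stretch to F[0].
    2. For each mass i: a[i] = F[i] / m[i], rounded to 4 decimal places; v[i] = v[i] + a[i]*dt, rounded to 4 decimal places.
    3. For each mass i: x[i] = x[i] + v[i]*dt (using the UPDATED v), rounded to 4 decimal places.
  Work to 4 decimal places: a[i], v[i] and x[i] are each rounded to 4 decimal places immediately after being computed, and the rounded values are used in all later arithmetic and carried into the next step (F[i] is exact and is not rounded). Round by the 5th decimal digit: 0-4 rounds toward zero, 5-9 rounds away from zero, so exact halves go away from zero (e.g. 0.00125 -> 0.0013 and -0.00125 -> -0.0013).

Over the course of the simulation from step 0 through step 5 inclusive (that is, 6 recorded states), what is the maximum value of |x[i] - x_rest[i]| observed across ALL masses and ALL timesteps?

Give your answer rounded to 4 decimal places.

Answer: 2.2978

Derivation:
Step 0: x=[4.0000 8.0000 7.0000] v=[0.0000 0.0000 0.0000]
Step 1: x=[4.0000 6.7500 8.0000] v=[0.0000 -5.0000 4.0000]
Step 2: x=[3.6875 5.1250 9.4375] v=[-1.2500 -6.5000 5.7500]
Step 3: x=[2.8125 4.2188 10.5469] v=[-3.5000 -3.6250 4.4375]
Step 4: x=[1.5860 4.5430 10.8243] v=[-4.9062 1.2968 1.1094]
Step 5: x=[0.7022 5.6983 10.2813] v=[-3.5352 4.6211 -2.1719]
Max displacement = 2.2978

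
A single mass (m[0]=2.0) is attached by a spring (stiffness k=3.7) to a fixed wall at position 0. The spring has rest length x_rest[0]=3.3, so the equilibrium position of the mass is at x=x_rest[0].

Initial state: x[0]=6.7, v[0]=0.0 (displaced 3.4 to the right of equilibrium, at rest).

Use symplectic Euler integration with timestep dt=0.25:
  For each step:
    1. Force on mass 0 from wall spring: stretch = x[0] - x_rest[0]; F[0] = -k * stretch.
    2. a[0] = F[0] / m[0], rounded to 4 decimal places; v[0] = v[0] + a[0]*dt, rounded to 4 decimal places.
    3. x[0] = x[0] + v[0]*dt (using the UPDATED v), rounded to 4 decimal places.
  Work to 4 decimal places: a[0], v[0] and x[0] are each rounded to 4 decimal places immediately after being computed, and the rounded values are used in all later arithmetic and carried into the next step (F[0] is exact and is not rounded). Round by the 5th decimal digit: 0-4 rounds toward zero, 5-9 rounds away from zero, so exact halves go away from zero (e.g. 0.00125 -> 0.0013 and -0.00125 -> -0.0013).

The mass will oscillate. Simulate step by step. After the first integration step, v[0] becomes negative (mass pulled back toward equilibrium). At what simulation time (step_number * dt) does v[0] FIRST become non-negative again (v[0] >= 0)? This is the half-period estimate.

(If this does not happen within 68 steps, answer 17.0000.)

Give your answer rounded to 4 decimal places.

Step 0: x=[6.7000] v=[0.0000]
Step 1: x=[6.3069] v=[-1.5725]
Step 2: x=[5.5661] v=[-2.9632]
Step 3: x=[4.5633] v=[-4.0113]
Step 4: x=[3.4144] v=[-4.5956]
Step 5: x=[2.2523] v=[-4.6485]
Step 6: x=[1.2113] v=[-4.1640]
Step 7: x=[0.4118] v=[-3.1980]
Step 8: x=[-0.0538] v=[-1.8622]
Step 9: x=[-0.1316] v=[-0.3111]
Step 10: x=[0.1874] v=[1.2760]
First v>=0 after going negative at step 10, time=2.5000

Answer: 2.5000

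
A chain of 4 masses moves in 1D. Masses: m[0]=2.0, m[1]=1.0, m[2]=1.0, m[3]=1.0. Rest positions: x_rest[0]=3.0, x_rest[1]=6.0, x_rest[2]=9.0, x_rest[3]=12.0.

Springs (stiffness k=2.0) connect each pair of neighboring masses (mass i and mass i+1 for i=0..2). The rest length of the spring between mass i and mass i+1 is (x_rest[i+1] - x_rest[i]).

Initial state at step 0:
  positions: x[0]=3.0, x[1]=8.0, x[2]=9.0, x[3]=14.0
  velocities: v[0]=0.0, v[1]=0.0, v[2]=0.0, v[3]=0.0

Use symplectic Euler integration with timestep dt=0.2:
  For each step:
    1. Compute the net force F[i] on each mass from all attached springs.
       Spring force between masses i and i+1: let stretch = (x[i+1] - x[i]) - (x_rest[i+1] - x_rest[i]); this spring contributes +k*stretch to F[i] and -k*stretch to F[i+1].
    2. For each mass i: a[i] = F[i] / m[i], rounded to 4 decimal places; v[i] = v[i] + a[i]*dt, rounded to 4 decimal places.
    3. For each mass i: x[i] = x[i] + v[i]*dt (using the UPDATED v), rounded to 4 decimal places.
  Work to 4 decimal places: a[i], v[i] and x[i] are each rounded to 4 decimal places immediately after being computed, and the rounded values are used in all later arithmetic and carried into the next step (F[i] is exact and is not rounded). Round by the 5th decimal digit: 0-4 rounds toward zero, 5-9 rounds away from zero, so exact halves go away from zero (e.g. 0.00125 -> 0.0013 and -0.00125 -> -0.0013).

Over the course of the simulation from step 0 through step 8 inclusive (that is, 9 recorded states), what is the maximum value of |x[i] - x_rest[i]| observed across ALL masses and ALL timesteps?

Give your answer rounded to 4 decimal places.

Answer: 2.2818

Derivation:
Step 0: x=[3.0000 8.0000 9.0000 14.0000] v=[0.0000 0.0000 0.0000 0.0000]
Step 1: x=[3.0800 7.6800 9.3200 13.8400] v=[0.4000 -1.6000 1.6000 -0.8000]
Step 2: x=[3.2240 7.1232 9.8704 13.5584] v=[0.7200 -2.7840 2.7520 -1.4080]
Step 3: x=[3.4040 6.4742 10.4961 13.2218] v=[0.8998 -3.2448 3.1283 -1.6832]
Step 4: x=[3.5868 5.9014 11.0181 12.9071] v=[0.9138 -2.8641 2.6098 -1.5735]
Step 5: x=[3.7421 5.5527 11.2818 12.6813] v=[0.7767 -1.7433 1.3187 -1.1291]
Step 6: x=[3.8499 5.5175 11.1992 12.5835] v=[0.5388 -0.1759 -0.4131 -0.4889]
Step 7: x=[3.9044 5.8034 10.7728 12.6150] v=[0.2723 1.4297 -2.1321 0.1574]
Step 8: x=[3.9148 6.3350 10.0962 12.7391] v=[0.0521 2.6579 -3.3830 0.6205]
Max displacement = 2.2818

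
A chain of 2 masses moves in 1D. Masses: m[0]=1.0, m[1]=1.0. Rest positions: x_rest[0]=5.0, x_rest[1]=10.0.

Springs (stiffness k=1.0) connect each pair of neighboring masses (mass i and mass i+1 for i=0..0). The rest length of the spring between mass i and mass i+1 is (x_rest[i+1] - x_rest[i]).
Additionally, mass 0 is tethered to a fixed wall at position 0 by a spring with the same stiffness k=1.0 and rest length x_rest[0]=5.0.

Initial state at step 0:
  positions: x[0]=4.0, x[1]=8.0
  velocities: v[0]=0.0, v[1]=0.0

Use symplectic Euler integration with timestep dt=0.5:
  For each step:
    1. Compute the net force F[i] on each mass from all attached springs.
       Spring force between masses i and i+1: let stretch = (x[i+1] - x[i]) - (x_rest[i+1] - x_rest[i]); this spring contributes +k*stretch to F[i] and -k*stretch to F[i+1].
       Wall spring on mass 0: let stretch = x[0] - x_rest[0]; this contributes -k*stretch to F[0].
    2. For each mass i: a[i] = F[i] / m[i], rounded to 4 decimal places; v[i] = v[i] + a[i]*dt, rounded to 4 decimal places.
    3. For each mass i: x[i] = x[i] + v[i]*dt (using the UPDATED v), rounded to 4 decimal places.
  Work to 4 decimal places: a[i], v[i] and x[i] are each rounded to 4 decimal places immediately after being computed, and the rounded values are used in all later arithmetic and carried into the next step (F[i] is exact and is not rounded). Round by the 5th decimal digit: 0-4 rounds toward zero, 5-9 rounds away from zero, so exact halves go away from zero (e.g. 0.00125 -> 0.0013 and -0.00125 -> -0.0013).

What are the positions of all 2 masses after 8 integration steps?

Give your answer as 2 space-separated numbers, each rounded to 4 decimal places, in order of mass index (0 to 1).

Step 0: x=[4.0000 8.0000] v=[0.0000 0.0000]
Step 1: x=[4.0000 8.2500] v=[0.0000 0.5000]
Step 2: x=[4.0625 8.6875] v=[0.1250 0.8750]
Step 3: x=[4.2657 9.2188] v=[0.4063 1.0625]
Step 4: x=[4.6407 9.7618] v=[0.7500 1.0860]
Step 5: x=[5.1358 10.2746] v=[0.9902 1.0255]
Step 6: x=[5.6317 10.7527] v=[0.9917 0.9561]
Step 7: x=[5.9999 11.2005] v=[0.7364 0.8956]
Step 8: x=[6.1683 11.5982] v=[0.3368 0.7953]

Answer: 6.1683 11.5982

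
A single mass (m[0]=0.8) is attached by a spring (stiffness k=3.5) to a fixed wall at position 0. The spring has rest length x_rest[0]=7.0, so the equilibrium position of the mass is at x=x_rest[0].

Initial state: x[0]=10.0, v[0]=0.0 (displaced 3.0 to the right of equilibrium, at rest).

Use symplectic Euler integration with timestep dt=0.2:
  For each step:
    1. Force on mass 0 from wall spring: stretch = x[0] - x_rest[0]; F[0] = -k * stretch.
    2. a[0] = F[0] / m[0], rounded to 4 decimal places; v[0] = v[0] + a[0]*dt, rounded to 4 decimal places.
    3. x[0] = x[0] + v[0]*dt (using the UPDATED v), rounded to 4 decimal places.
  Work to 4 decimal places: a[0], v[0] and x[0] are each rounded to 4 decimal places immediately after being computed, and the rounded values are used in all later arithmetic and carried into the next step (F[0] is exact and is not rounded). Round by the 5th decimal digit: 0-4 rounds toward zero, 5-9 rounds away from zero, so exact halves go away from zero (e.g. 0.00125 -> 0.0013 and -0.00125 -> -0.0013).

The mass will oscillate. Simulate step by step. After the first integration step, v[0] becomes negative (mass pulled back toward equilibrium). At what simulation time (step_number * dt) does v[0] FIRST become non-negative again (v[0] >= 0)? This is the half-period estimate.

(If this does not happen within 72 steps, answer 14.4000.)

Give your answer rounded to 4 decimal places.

Step 0: x=[10.0000] v=[0.0000]
Step 1: x=[9.4750] v=[-2.6250]
Step 2: x=[8.5169] v=[-4.7906]
Step 3: x=[7.2933] v=[-6.1179]
Step 4: x=[6.0184] v=[-6.3745]
Step 5: x=[4.9153] v=[-5.5156]
Step 6: x=[4.1770] v=[-3.6915]
Step 7: x=[3.9327] v=[-1.2214]
Step 8: x=[4.2252] v=[1.4625]
First v>=0 after going negative at step 8, time=1.6000

Answer: 1.6000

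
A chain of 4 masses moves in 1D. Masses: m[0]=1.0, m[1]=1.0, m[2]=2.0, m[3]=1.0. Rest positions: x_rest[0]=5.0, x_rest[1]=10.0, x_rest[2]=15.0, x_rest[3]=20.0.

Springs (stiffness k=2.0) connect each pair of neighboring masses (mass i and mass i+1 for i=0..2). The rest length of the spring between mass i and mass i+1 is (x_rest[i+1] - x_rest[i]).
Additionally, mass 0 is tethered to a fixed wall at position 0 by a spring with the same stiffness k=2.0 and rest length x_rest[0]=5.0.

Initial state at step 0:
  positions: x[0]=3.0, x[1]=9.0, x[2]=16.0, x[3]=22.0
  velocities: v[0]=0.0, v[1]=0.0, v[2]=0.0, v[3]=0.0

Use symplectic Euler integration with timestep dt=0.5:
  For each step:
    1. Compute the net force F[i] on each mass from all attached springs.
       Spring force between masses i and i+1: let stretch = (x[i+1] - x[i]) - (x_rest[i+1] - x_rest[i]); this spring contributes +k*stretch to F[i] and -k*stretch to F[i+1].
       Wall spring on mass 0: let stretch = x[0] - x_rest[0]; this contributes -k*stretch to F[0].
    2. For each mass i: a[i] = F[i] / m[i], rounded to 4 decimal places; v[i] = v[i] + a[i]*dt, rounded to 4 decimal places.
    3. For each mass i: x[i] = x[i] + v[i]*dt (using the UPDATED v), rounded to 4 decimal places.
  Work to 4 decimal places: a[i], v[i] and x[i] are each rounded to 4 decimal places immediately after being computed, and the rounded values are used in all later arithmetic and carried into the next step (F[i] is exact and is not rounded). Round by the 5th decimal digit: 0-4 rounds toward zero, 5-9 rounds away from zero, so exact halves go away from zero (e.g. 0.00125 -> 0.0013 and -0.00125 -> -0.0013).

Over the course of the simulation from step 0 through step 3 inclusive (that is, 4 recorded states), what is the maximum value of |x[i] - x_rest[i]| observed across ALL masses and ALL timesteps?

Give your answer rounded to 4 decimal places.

Step 0: x=[3.0000 9.0000 16.0000 22.0000] v=[0.0000 0.0000 0.0000 0.0000]
Step 1: x=[4.5000 9.5000 15.7500 21.5000] v=[3.0000 1.0000 -0.5000 -1.0000]
Step 2: x=[6.2500 10.6250 15.3750 20.6250] v=[3.5000 2.2500 -0.7500 -1.7500]
Step 3: x=[7.0625 11.9375 15.1250 19.6250] v=[1.6250 2.6250 -0.5000 -2.0000]
Max displacement = 2.0625

Answer: 2.0625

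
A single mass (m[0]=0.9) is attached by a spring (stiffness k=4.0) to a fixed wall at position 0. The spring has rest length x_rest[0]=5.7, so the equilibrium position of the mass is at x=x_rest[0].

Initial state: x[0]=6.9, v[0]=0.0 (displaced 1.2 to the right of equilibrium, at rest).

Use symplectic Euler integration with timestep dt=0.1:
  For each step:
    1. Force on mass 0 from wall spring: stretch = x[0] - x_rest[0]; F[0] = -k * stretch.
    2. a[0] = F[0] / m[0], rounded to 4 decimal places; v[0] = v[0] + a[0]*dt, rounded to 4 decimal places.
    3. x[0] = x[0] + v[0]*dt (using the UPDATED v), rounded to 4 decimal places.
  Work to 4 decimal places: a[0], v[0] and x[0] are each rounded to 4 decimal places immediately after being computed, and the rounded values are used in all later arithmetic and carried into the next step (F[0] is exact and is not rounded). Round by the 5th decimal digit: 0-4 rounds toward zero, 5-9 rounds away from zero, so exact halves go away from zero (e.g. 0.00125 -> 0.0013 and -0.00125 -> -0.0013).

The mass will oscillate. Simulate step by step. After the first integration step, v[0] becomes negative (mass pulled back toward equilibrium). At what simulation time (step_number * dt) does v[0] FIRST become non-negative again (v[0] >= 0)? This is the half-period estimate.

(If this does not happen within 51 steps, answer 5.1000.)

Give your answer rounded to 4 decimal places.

Answer: 1.5000

Derivation:
Step 0: x=[6.9000] v=[0.0000]
Step 1: x=[6.8467] v=[-0.5333]
Step 2: x=[6.7424] v=[-1.0429]
Step 3: x=[6.5918] v=[-1.5062]
Step 4: x=[6.4015] v=[-1.9026]
Step 5: x=[6.1801] v=[-2.2144]
Step 6: x=[5.9373] v=[-2.4278]
Step 7: x=[5.6840] v=[-2.5333]
Step 8: x=[5.4314] v=[-2.5262]
Step 9: x=[5.1907] v=[-2.4068]
Step 10: x=[4.9727] v=[-2.1804]
Step 11: x=[4.7870] v=[-1.8572]
Step 12: x=[4.6419] v=[-1.4514]
Step 13: x=[4.5438] v=[-0.9811]
Step 14: x=[4.4971] v=[-0.4672]
Step 15: x=[4.5038] v=[0.0674]
First v>=0 after going negative at step 15, time=1.5000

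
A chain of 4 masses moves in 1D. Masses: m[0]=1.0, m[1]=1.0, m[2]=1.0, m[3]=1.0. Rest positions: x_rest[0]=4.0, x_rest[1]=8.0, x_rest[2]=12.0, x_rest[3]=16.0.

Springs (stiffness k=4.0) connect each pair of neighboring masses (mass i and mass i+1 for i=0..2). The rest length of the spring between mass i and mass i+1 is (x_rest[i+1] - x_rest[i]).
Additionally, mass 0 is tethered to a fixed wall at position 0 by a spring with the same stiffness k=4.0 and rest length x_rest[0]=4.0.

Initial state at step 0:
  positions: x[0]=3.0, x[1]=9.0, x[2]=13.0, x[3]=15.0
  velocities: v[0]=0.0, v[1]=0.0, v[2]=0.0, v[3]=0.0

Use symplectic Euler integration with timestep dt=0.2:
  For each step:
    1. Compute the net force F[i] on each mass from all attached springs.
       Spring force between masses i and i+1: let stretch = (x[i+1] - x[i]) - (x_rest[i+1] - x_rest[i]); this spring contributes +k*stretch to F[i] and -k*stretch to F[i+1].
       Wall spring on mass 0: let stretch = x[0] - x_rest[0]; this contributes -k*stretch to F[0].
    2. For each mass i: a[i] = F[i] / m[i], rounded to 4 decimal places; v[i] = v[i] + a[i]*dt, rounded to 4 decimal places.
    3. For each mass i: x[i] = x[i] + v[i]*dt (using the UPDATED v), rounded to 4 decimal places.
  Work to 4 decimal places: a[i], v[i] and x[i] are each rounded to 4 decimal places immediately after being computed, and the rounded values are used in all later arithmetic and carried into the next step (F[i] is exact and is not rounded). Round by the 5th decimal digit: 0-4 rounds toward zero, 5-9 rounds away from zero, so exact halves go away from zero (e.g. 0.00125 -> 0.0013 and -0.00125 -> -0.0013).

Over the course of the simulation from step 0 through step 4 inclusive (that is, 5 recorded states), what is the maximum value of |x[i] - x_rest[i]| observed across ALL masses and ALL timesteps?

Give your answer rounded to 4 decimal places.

Answer: 1.2934

Derivation:
Step 0: x=[3.0000 9.0000 13.0000 15.0000] v=[0.0000 0.0000 0.0000 0.0000]
Step 1: x=[3.4800 8.6800 12.6800 15.3200] v=[2.4000 -1.6000 -1.6000 1.6000]
Step 2: x=[4.2352 8.1680 12.1424 15.8576] v=[3.7760 -2.5600 -2.6880 2.6880]
Step 3: x=[4.9420 7.6627 11.5633 16.4408] v=[3.5341 -2.5267 -2.8954 2.9158]
Step 4: x=[5.2934 7.3461 11.1405 16.8836] v=[1.7571 -1.5828 -2.1139 2.2138]
Max displacement = 1.2934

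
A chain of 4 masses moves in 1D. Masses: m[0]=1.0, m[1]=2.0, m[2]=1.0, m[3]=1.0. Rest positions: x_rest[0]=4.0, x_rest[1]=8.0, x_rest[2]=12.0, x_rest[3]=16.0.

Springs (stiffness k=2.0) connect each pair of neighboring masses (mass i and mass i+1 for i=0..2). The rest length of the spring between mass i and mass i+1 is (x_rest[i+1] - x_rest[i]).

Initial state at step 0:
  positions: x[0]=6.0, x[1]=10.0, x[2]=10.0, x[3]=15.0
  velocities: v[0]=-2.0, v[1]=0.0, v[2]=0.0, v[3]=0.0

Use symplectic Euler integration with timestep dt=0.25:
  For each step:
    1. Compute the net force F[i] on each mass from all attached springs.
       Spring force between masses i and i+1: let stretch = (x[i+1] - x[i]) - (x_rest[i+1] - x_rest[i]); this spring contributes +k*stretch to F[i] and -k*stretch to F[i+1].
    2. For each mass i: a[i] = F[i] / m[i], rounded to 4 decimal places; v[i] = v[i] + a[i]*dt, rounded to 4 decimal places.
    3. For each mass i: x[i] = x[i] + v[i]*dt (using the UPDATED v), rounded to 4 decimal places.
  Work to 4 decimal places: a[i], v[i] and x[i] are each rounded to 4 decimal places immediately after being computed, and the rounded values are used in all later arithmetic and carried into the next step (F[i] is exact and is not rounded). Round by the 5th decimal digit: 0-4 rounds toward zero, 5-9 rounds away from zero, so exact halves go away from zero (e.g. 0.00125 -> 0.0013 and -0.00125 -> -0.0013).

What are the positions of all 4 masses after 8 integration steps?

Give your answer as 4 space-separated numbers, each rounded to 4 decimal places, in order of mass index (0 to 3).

Step 0: x=[6.0000 10.0000 10.0000 15.0000] v=[-2.0000 0.0000 0.0000 0.0000]
Step 1: x=[5.5000 9.7500 10.6250 14.8750] v=[-2.0000 -1.0000 2.5000 -0.5000]
Step 2: x=[5.0313 9.2891 11.6719 14.7188] v=[-1.8750 -1.8438 4.1875 -0.6250]
Step 3: x=[4.5948 8.7110 12.8018 14.6817] v=[-1.7461 -2.3126 4.5196 -0.1485]
Step 4: x=[4.1728 8.1313 13.6554 14.9096] v=[-1.6880 -2.3190 3.4142 0.9116]
Step 5: x=[3.7456 7.6494 13.9752 15.4807] v=[-1.7088 -1.9276 1.2793 2.2845]
Step 6: x=[3.3064 7.3189 13.6925 16.3637] v=[-1.7569 -1.3221 -1.1309 3.5318]
Step 7: x=[2.8687 7.1360 12.9470 17.4128] v=[-1.7507 -0.7318 -2.9821 4.1962]
Step 8: x=[2.4644 7.0495 12.0333 18.4036] v=[-1.6171 -0.3459 -3.6547 3.9633]

Answer: 2.4644 7.0495 12.0333 18.4036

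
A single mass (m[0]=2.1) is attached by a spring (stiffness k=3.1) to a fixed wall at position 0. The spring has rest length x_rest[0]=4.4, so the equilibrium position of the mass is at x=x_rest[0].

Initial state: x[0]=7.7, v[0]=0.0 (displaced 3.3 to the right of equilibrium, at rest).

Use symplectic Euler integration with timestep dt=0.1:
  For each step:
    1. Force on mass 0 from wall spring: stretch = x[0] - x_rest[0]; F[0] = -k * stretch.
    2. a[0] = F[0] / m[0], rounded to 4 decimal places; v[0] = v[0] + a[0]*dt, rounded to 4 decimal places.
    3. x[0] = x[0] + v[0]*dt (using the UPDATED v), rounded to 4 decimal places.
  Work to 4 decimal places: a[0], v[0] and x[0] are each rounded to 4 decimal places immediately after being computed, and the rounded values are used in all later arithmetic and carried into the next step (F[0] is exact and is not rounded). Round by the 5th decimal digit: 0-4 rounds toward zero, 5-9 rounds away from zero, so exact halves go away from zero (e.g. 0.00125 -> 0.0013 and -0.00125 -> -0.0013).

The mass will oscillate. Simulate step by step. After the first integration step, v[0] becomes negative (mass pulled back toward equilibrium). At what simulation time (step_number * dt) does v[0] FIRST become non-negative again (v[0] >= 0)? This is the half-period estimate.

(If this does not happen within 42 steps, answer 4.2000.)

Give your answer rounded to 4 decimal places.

Step 0: x=[7.7000] v=[0.0000]
Step 1: x=[7.6513] v=[-0.4871]
Step 2: x=[7.5546] v=[-0.9671]
Step 3: x=[7.4113] v=[-1.4328]
Step 4: x=[7.2236] v=[-1.8773]
Step 5: x=[6.9942] v=[-2.2941]
Step 6: x=[6.7265] v=[-2.6771]
Step 7: x=[6.4245] v=[-3.0205]
Step 8: x=[6.0926] v=[-3.3194]
Step 9: x=[5.7357] v=[-3.5693]
Step 10: x=[5.3591] v=[-3.7665]
Step 11: x=[4.9683] v=[-3.9081]
Step 12: x=[4.5691] v=[-3.9920]
Step 13: x=[4.1674] v=[-4.0170]
Step 14: x=[3.7691] v=[-3.9827]
Step 15: x=[3.3801] v=[-3.8896]
Step 16: x=[3.0062] v=[-3.7390]
Step 17: x=[2.6529] v=[-3.5333]
Step 18: x=[2.3254] v=[-3.2754]
Step 19: x=[2.0285] v=[-2.9692]
Step 20: x=[1.7666] v=[-2.6191]
Step 21: x=[1.5436] v=[-2.2304]
Step 22: x=[1.3627] v=[-1.8087]
Step 23: x=[1.2267] v=[-1.3603]
Step 24: x=[1.1375] v=[-0.8919]
Step 25: x=[1.0965] v=[-0.4103]
Step 26: x=[1.1042] v=[0.0774]
First v>=0 after going negative at step 26, time=2.6000

Answer: 2.6000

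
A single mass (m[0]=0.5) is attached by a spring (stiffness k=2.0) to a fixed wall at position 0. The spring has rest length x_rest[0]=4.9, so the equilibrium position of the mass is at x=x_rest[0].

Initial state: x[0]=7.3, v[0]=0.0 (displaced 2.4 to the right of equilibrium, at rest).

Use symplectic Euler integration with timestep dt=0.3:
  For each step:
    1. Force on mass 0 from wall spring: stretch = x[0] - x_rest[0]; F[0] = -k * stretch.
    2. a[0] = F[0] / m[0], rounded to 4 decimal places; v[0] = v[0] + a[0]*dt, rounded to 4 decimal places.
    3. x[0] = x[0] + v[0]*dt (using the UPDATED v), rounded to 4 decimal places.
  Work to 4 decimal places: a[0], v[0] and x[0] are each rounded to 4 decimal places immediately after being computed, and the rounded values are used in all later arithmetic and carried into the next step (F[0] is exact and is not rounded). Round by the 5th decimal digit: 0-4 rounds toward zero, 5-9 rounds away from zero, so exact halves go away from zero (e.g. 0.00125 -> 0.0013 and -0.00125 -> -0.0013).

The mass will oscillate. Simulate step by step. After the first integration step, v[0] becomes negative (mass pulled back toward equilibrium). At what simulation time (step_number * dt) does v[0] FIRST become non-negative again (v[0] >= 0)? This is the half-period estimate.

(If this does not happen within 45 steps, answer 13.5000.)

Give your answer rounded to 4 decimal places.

Answer: 1.8000

Derivation:
Step 0: x=[7.3000] v=[0.0000]
Step 1: x=[6.4360] v=[-2.8800]
Step 2: x=[5.0190] v=[-4.7232]
Step 3: x=[3.5592] v=[-4.8660]
Step 4: x=[2.5821] v=[-3.2570]
Step 5: x=[2.4395] v=[-0.4755]
Step 6: x=[3.1826] v=[2.4771]
First v>=0 after going negative at step 6, time=1.8000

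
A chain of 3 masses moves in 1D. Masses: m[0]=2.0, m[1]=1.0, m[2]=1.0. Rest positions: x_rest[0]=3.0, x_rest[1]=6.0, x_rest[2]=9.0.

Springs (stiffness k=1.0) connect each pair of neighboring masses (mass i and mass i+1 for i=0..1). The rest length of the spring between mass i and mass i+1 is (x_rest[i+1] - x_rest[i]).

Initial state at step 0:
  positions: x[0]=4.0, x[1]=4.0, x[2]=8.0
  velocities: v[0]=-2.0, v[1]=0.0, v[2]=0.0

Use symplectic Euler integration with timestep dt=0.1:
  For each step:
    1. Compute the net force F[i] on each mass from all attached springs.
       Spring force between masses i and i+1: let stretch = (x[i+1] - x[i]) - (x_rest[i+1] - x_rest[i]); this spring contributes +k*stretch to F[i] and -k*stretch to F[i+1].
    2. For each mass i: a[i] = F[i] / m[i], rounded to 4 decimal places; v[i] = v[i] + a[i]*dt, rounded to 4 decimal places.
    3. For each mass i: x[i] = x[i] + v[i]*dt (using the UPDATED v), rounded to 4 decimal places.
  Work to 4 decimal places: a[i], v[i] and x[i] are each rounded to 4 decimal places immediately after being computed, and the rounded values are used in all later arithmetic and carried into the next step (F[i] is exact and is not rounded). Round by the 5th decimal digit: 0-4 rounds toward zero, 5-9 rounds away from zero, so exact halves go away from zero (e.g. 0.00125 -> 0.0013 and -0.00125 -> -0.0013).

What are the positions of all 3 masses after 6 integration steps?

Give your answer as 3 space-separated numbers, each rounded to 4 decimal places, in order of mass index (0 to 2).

Step 0: x=[4.0000 4.0000 8.0000] v=[-2.0000 0.0000 0.0000]
Step 1: x=[3.7850 4.0400 7.9900] v=[-2.1500 0.4000 -0.1000]
Step 2: x=[3.5563 4.1170 7.9705] v=[-2.2873 0.7695 -0.1950]
Step 3: x=[3.3154 4.2269 7.9425] v=[-2.4093 1.0988 -0.2804]
Step 4: x=[3.0640 4.3648 7.9073] v=[-2.5137 1.3792 -0.3520]
Step 5: x=[2.8041 4.5251 7.8667] v=[-2.5987 1.6034 -0.4063]
Step 6: x=[2.5378 4.7017 7.8227] v=[-2.6627 1.7655 -0.4405]

Answer: 2.5378 4.7017 7.8227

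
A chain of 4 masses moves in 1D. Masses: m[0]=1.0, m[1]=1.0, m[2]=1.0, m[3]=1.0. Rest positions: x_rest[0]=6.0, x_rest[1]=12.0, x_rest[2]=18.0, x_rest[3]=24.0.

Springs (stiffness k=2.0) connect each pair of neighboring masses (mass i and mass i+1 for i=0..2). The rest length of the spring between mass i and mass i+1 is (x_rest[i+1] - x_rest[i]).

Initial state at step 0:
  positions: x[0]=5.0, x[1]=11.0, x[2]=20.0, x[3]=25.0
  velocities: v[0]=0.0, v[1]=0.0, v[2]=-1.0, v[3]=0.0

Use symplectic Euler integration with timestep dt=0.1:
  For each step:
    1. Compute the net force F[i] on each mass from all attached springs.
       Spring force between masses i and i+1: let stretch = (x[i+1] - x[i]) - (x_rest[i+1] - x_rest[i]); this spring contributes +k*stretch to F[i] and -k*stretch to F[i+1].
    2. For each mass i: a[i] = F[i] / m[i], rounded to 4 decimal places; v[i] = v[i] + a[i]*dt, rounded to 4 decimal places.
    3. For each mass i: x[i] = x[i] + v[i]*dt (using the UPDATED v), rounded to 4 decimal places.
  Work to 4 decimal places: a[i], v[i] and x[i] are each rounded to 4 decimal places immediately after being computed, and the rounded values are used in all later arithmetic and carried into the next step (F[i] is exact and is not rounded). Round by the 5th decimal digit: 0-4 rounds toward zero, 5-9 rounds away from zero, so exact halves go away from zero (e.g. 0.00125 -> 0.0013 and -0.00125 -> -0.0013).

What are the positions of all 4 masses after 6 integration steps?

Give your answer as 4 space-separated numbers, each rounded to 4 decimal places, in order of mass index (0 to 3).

Step 0: x=[5.0000 11.0000 20.0000 25.0000] v=[0.0000 0.0000 -1.0000 0.0000]
Step 1: x=[5.0000 11.0600 19.8200 25.0200] v=[0.0000 0.6000 -1.8000 0.2000]
Step 2: x=[5.0012 11.1740 19.5688 25.0560] v=[0.0120 1.1400 -2.5120 0.3600]
Step 3: x=[5.0059 11.3324 19.2595 25.1023] v=[0.0466 1.5844 -3.0935 0.4626]
Step 4: x=[5.0171 11.5229 18.9085 25.1517] v=[0.1119 1.9045 -3.5104 0.4940]
Step 5: x=[5.0384 11.7310 18.5346 25.1962] v=[0.2131 2.0805 -3.7389 0.4454]
Step 6: x=[5.0736 11.9413 18.1579 25.2275] v=[0.3516 2.1027 -3.7673 0.3131]

Answer: 5.0736 11.9413 18.1579 25.2275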